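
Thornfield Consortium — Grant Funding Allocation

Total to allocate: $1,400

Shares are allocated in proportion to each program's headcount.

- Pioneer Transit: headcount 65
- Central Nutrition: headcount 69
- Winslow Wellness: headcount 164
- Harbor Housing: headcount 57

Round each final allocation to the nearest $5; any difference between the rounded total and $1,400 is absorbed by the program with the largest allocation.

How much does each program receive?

Sum of headcount: 355.
Raw shares: Pioneer Transit 65/355 × $1,400 = 256.34; Central Nutrition 69/355 × $1,400 = 272.11; Winslow Wellness 164/355 × $1,400 = 646.76; Harbor Housing 57/355 × $1,400 = 224.79.
At nearest $5: Pioneer Transit $255; Central Nutrition $270; Winslow Wellness $645; Harbor Housing $225. Sum = $1,395.
Difference $1,400 − $1,395 = +$5 applied to largest allocation (Winslow Wellness): Winslow Wellness becomes $650.

Pioneer Transit: $255; Central Nutrition: $270; Winslow Wellness: $650; Harbor Housing: $225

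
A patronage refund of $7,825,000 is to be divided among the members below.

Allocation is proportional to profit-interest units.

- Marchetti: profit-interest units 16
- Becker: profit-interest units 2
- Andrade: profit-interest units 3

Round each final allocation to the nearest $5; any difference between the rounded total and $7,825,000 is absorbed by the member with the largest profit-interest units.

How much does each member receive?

Marchetti: $5,961,905 | Becker: $745,240 | Andrade: $1,117,855

Combined profit-interest units = 16 + 2 + 3 = 21.
Unrounded shares: Marchetti 5,961,904.76; Becker 745,238.10; Andrade 1,117,857.14.
At nearest $5: Marchetti $5,961,905; Becker $745,240; Andrade $1,117,855. Sum = $7,825,000.
Sum already equals the total — no adjustment.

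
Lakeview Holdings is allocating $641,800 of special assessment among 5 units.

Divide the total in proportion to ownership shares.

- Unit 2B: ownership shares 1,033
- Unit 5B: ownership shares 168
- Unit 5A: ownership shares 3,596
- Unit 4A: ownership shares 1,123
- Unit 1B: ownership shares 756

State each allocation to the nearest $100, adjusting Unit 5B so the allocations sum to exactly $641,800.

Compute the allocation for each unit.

Unit 2B: $99,300 | Unit 5B: $16,100 | Unit 5A: $345,700 | Unit 4A: $108,000 | Unit 1B: $72,700

Ownership shares total: 6,676.
Raw shares: Unit 2B 1,033/6,676 × $641,800 = 99,307.88; Unit 5B 168/6,676 × $641,800 = 16,150.75; Unit 5A 3,596/6,676 × $641,800 = 345,702.94; Unit 4A 1,123/6,676 × $641,800 = 107,960.07; Unit 1B 756/6,676 × $641,800 = 72,678.37.
Rounded to nearest $100: Unit 2B $99,300; Unit 5B $16,200; Unit 5A $345,700; Unit 4A $108,000; Unit 1B $72,700. Sum = $641,900.
Difference $641,800 − $641,900 = −$100 applied to Unit 5B: Unit 5B becomes $16,100.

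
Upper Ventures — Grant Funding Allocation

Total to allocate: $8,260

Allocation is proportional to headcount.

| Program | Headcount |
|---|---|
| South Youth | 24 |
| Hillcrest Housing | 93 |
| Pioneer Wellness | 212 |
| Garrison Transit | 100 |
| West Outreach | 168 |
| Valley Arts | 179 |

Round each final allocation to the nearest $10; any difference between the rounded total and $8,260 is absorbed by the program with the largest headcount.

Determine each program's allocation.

South Youth: $260; Hillcrest Housing: $990; Pioneer Wellness: $2,250; Garrison Transit: $1,060; West Outreach: $1,790; Valley Arts: $1,910

Combined headcount = 24 + 93 + 212 + 100 + 168 + 179 = 776.
Unrounded shares: South Youth 255.46; Hillcrest Housing 989.92; Pioneer Wellness 2,256.60; Garrison Transit 1,064.43; West Outreach 1,788.25; Valley Arts 1,905.34.
After rounding ($10): South Youth $260; Hillcrest Housing $990; Pioneer Wellness $2,260; Garrison Transit $1,060; West Outreach $1,790; Valley Arts $1,910. Sum = $8,270.
Difference $8,260 − $8,270 = −$10 applied to largest headcount (Pioneer Wellness): Pioneer Wellness becomes $2,250.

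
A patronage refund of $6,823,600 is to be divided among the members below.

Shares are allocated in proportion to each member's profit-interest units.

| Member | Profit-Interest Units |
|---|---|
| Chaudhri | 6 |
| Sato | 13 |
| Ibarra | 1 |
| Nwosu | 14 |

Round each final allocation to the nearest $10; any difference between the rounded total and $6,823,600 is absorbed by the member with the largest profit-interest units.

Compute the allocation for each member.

Chaudhri: $1,204,160 | Sato: $2,609,020 | Ibarra: $200,690 | Nwosu: $2,809,730

Total profit-interest units = 34.
Pro-rata amounts: Chaudhri 6/34 × $6,823,600 = 1,204,164.71; Sato 13/34 × $6,823,600 = 2,609,023.53; Ibarra 1/34 × $6,823,600 = 200,694.12; Nwosu 14/34 × $6,823,600 = 2,809,717.65.
At nearest $10: Chaudhri $1,204,160; Sato $2,609,020; Ibarra $200,690; Nwosu $2,809,720. Sum = $6,823,590.
Difference $6,823,600 − $6,823,590 = +$10 applied to largest profit-interest units (Nwosu): Nwosu becomes $2,809,730.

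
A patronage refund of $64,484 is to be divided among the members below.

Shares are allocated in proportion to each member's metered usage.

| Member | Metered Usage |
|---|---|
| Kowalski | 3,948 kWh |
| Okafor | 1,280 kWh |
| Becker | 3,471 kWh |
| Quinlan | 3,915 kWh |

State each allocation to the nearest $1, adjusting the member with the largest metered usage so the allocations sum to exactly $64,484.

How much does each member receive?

Kowalski: $20,183; Okafor: $6,543; Becker: $17,744; Quinlan: $20,014

Total metered usage = 3,948 + 1,280 + 3,471 + 3,915 = 12,614.
Pro-rata amounts: Kowalski 20,182.56; Okafor 6,543.49; Becker 17,744.09; Quinlan 20,013.86.
Rounded to nearest $1: Kowalski $20,183; Okafor $6,543; Becker $17,744; Quinlan $20,014. Sum = $64,484.
Rounded total matches; no reconciliation needed.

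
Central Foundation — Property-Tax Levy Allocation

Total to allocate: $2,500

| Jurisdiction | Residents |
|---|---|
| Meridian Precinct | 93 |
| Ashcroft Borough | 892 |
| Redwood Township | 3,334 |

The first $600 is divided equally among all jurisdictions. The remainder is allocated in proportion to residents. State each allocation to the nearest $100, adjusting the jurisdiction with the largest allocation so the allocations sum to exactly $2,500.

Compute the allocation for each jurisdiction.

First tranche $600 split equally: $200 each.
Remainder $1,900 by residents (total 4,319): Meridian Precinct 40.91 → $0; Ashcroft Borough 392.41 → $400; Redwood Township 1,466.68 → $1,500.
Totals: Meridian Precinct $200 + $0 = $200; Ashcroft Borough $200 + $400 = $600; Redwood Township $200 + $1,500 = $1,700.

Meridian Precinct: $200 · Ashcroft Borough: $600 · Redwood Township: $1,700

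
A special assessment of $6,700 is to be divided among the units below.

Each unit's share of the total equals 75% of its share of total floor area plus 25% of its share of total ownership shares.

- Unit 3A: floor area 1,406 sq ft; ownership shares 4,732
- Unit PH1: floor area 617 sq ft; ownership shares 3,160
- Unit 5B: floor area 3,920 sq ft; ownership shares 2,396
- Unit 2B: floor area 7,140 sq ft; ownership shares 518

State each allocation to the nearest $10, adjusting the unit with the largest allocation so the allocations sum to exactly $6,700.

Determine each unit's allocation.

Totals — floor area 13,083, ownership shares 10,806.
Blended shares (75% floor area + 25% ownership shares): Unit 3A 0.1901; Unit PH1 0.1085; Unit 5B 0.2802; Unit 2B 0.4213.
Raw shares: Unit 3A 1,273.52; Unit PH1 726.80; Unit 5B 1,877.01; Unit 2B 2,822.67.
After rounding ($10): Unit 3A $1,270; Unit PH1 $730; Unit 5B $1,880; Unit 2B $2,820. Sum = $6,700.
No rounding difference to absorb.

Unit 3A: $1,270; Unit PH1: $730; Unit 5B: $1,880; Unit 2B: $2,820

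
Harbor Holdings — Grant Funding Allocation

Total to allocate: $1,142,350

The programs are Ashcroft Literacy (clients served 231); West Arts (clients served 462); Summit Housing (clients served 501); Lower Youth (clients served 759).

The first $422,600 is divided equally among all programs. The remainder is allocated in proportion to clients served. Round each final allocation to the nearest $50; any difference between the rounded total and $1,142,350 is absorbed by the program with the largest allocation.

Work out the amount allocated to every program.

First tranche $422,600 split equally: $105,650 each.
Remainder $719,750 by clients served (total 1,953): Ashcroft Literacy 85,131.72 → $85,150; West Arts 170,263.44 → $170,250; Summit Housing 184,636.33 → $184,650; Lower Youth 279,718.51 → $279,700.
Totals: Ashcroft Literacy $105,650 + $85,150 = $190,800; West Arts $105,650 + $170,250 = $275,900; Summit Housing $105,650 + $184,650 = $290,300; Lower Youth $105,650 + $279,700 = $385,350.

Ashcroft Literacy: $190,800 | West Arts: $275,900 | Summit Housing: $290,300 | Lower Youth: $385,350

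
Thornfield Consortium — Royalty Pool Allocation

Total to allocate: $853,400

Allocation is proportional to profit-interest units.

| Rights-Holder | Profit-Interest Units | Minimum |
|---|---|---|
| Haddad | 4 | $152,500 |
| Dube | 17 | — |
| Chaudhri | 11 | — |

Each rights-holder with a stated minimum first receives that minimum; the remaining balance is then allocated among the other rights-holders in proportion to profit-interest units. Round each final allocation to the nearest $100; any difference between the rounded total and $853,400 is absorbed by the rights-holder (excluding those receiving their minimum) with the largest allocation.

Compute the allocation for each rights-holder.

Haddad: $152,500; Dube: $425,500; Chaudhri: $275,400

Minimums first: Haddad $152,500. Balance $700,900.
Balance split over remaining profit-interest units 28: Dube 425,546.43 → $425,500; Chaudhri 275,353.57 → $275,400.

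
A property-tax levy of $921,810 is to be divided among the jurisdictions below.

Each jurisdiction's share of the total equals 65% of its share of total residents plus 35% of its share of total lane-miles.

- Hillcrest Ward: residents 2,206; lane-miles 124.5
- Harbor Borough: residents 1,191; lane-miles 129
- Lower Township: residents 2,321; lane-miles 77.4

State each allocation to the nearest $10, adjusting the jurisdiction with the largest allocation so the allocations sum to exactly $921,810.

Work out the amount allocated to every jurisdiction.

Hillcrest Ward: $352,550 · Harbor Borough: $250,580 · Lower Township: $318,680

Totals — residents 5,718, lane-miles 330.9.
Combined weights (65% residents + 35% lane-miles): Hillcrest Ward 0.3825; Harbor Borough 0.2718; Lower Township 0.3457.
Raw shares: Hillcrest Ward 352,551.59; Harbor Borough 250,579.58; Lower Township 318,678.83.
Rounded to nearest $10: Hillcrest Ward $352,550; Harbor Borough $250,580; Lower Township $318,680. Sum = $921,810.
Rounded total matches; no reconciliation needed.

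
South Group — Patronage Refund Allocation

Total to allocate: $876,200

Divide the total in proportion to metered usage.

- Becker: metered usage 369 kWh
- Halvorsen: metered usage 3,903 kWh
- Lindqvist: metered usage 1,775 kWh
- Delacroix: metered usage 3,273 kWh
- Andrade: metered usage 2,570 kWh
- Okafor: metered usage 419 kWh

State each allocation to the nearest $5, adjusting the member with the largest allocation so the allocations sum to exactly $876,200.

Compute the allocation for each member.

Total metered usage = 12,309.
Proportional shares: Becker 369/12,309 × $876,200 = 26,266.78; Halvorsen 3,903/12,309 × $876,200 = 277,829.93; Lindqvist 1,775/12,309 × $876,200 = 126,351.04; Delacroix 3,273/12,309 × $876,200 = 232,984.21; Andrade 2,570/12,309 × $876,200 = 182,942.07; Okafor 419/12,309 × $876,200 = 29,825.96.
After rounding ($5): Becker $26,265; Halvorsen $277,830; Lindqvist $126,350; Delacroix $232,985; Andrade $182,940; Okafor $29,825. Sum = $876,195.
Difference $876,200 − $876,195 = +$5 applied to largest allocation (Halvorsen): Halvorsen becomes $277,835.

Becker: $26,265 · Halvorsen: $277,835 · Lindqvist: $126,350 · Delacroix: $232,985 · Andrade: $182,940 · Okafor: $29,825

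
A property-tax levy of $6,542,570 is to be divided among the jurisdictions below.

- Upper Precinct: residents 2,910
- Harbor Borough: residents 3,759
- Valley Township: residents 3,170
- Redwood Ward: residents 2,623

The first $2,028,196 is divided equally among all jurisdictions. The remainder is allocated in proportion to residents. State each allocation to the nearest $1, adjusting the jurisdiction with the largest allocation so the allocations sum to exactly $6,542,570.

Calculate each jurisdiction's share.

$2,028,196 shared equally gives $507,049 per jurisdiction.
Remainder $4,514,374 by residents (total 12,462): Upper Precinct 1,054,150.89 → $1,054,151; Harbor Borough 1,361,702.12 → $1,361,702; Valley Township 1,148,336.19 → $1,148,336; Redwood Ward 950,184.80 → $950,185.
Totals: Upper Precinct $507,049 + $1,054,151 = $1,561,200; Harbor Borough $507,049 + $1,361,702 = $1,868,751; Valley Township $507,049 + $1,148,336 = $1,655,385; Redwood Ward $507,049 + $950,185 = $1,457,234.

Upper Precinct: $1,561,200; Harbor Borough: $1,868,751; Valley Township: $1,655,385; Redwood Ward: $1,457,234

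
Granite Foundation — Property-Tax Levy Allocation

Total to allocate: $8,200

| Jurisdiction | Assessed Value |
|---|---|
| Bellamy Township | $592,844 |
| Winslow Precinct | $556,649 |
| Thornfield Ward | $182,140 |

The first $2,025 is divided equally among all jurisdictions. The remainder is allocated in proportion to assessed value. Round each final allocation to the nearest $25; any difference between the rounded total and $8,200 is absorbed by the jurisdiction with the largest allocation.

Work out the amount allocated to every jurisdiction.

Bellamy Township: $3,425; Winslow Precinct: $3,250; Thornfield Ward: $1,525

$2,025 shared equally gives $675 per jurisdiction.
Remainder $6,175 by assessed value (total 1,331,633): Bellamy Township 2,749.11 → $2,750; Winslow Precinct 2,581.27 → $2,575; Thornfield Ward 844.61 → $850.
Totals: Bellamy Township $675 + $2,750 = $3,425; Winslow Precinct $675 + $2,575 = $3,250; Thornfield Ward $675 + $850 = $1,525.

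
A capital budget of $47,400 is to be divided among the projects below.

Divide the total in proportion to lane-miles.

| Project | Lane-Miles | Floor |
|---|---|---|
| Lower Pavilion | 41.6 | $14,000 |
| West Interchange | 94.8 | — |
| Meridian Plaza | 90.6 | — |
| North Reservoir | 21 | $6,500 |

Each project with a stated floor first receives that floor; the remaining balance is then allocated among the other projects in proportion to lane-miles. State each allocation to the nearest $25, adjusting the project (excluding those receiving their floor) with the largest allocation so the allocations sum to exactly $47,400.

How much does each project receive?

Lower Pavilion: $14,000; West Interchange: $13,750; Meridian Plaza: $13,150; North Reservoir: $6,500

Fund the minimums — Lower Pavilion $14,000; North Reservoir $6,500. Remaining pool $26,900.
Remaining pool split over remaining lane-miles 185.4: West Interchange 13,754.69 → $13,750; Meridian Plaza 13,145.31 → $13,150.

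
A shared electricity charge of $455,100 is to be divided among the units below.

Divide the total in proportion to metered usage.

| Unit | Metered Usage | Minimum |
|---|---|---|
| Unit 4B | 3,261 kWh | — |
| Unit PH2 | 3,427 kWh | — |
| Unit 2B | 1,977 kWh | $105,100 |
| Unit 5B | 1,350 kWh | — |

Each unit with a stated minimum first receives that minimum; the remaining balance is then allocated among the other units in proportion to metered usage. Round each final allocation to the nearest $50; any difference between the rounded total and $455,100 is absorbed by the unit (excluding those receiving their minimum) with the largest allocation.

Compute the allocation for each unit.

Unit 4B: $142,000; Unit PH2: $149,200; Unit 2B: $105,100; Unit 5B: $58,800

Fund the minimums — Unit 2B $105,100. Balance $350,000.
Balance split over remaining metered usage 8,038: Unit 4B 141,994.28 → $142,000; Unit PH2 149,222.44 → $149,200; Unit 5B 58,783.28 → $58,800.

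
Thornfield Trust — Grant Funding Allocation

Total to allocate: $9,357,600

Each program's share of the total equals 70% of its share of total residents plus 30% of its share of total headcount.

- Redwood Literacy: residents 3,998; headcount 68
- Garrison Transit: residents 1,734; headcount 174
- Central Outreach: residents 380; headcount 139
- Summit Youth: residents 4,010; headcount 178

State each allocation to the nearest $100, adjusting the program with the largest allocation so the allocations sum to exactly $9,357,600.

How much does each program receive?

Redwood Literacy: $2,928,700 · Garrison Transit: $1,996,000 · Central Outreach: $944,000 · Summit Youth: $3,488,900

Totals — residents 10,122, headcount 559.
Combined weights (70% residents + 30% headcount): Redwood Literacy 0.3130; Garrison Transit 0.2133; Central Outreach 0.1009; Summit Youth 0.3728.
Raw shares: Redwood Literacy 2,928,747.25; Garrison Transit 1,995,957.83; Central Outreach 943,965.56; Summit Youth 3,488,929.36.
At nearest $100: Redwood Literacy $2,928,700; Garrison Transit $1,996,000; Central Outreach $944,000; Summit Youth $3,488,900. Sum = $9,357,600.
No rounding difference to absorb.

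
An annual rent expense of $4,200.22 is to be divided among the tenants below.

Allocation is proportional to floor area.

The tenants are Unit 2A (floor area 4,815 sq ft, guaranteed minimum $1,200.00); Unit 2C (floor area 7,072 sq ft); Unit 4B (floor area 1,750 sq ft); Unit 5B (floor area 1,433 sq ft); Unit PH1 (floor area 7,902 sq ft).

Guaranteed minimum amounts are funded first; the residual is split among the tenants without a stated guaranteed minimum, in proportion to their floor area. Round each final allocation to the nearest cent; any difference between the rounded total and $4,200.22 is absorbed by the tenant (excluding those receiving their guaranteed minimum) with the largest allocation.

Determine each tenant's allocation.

Unit 2A: $1,200.00 · Unit 2C: $1,168.56 · Unit 4B: $289.17 · Unit 5B: $236.79 · Unit PH1: $1,305.70

Fund the minimums — Unit 2A $1,200.00. Remaining pool $3,000.22.
Remaining pool split over remaining floor area 18,157: Unit 2C 1,168.5607 → $1,168.56; Unit 4B 289.1659 → $289.17; Unit 5B 236.7856 → $236.79; Unit PH1 1,305.7079 → $1,305.71.
Rounding difference −$0.01 applied to Unit PH1 → $1,305.70.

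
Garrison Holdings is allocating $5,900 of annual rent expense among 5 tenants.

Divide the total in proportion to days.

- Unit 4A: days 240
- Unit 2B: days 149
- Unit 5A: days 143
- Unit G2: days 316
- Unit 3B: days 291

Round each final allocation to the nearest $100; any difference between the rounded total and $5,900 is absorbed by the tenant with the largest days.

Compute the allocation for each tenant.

Unit 4A: $1,200 | Unit 2B: $800 | Unit 5A: $700 | Unit G2: $1,700 | Unit 3B: $1,500

Total days = 1,139.
Pro-rata amounts: Unit 4A 240/1,139 × $5,900 = 1,243.20; Unit 2B 149/1,139 × $5,900 = 771.82; Unit 5A 143/1,139 × $5,900 = 740.74; Unit G2 316/1,139 × $5,900 = 1,636.87; Unit 3B 291/1,139 × $5,900 = 1,507.37.
Rounded to nearest $100: Unit 4A $1,200; Unit 2B $800; Unit 5A $700; Unit G2 $1,600; Unit 3B $1,500. Sum = $5,800.
Difference $5,900 − $5,800 = +$100 applied to largest days (Unit G2): Unit G2 becomes $1,700.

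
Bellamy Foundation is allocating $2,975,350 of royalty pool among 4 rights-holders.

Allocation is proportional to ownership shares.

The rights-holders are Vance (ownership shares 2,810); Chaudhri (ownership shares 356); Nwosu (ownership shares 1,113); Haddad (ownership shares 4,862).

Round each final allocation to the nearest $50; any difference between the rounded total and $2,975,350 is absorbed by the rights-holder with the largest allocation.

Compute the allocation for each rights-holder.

Ownership shares total: 9,141.
Unrounded shares: Vance 2,810/9,141 × $2,975,350 = 914,641.01; Chaudhri 356/9,141 × $2,975,350 = 115,876.23; Nwosu 1,113/9,141 × $2,975,350 = 362,275.96; Haddad 4,862/9,141 × $2,975,350 = 1,582,556.80.
After rounding ($50): Vance $914,650; Chaudhri $115,900; Nwosu $362,300; Haddad $1,582,550. Sum = $2,975,400.
Difference $2,975,350 − $2,975,400 = −$50 applied to largest allocation (Haddad): Haddad becomes $1,582,500.

Vance: $914,650 | Chaudhri: $115,900 | Nwosu: $362,300 | Haddad: $1,582,500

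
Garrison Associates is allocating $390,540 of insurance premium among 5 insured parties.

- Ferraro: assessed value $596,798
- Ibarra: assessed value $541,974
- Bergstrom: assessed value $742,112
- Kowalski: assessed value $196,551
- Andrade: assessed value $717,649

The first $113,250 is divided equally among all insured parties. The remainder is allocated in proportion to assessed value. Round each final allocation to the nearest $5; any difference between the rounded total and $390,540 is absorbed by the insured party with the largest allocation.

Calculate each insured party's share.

Ferraro: $81,855 | Ibarra: $76,415 | Bergstrom: $96,275 | Kowalski: $42,150 | Andrade: $93,845

Equal tier: $113,250 ÷ 5 = $22,650 apiece.
Remainder $277,290 by assessed value (total 2,795,084): Ferraro 59,206.13 → $59,205; Ibarra 53,767.25 → $53,765; Bergstrom 73,622.20 → $73,620; Kowalski 19,499.10 → $19,500; Andrade 71,195.32 → $71,195.
Rounding difference +$5 on remainder applied to Bergstrom.
Totals: Ferraro $22,650 + $59,205 = $81,855; Ibarra $22,650 + $53,765 = $76,415; Bergstrom $22,650 + $73,625 = $96,275; Kowalski $22,650 + $19,500 = $42,150; Andrade $22,650 + $71,195 = $93,845.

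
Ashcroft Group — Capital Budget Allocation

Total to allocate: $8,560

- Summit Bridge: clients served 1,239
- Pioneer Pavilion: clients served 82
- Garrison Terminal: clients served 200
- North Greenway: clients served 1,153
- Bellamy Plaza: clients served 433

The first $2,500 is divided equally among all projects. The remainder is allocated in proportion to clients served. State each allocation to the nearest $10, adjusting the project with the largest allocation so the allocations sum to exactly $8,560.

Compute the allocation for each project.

Summit Bridge: $2,920 | Pioneer Pavilion: $660 | Garrison Terminal: $890 | North Greenway: $2,750 | Bellamy Plaza: $1,340

First tranche $2,500 split equally: $500 each.
Remainder $6,060 by clients served (total 3,107): Summit Bridge 2,416.59 → $2,420; Pioneer Pavilion 159.94 → $160; Garrison Terminal 390.09 → $390; North Greenway 2,248.85 → $2,250; Bellamy Plaza 844.54 → $840.
Totals: Summit Bridge $500 + $2,420 = $2,920; Pioneer Pavilion $500 + $160 = $660; Garrison Terminal $500 + $390 = $890; North Greenway $500 + $2,250 = $2,750; Bellamy Plaza $500 + $840 = $1,340.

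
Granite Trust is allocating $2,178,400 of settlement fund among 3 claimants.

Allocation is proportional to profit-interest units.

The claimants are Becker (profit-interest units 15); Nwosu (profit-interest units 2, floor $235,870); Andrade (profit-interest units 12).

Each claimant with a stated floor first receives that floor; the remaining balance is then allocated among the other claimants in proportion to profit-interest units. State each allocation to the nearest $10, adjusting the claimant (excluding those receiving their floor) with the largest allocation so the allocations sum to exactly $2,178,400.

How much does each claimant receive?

Becker: $1,079,180 | Nwosu: $235,870 | Andrade: $863,350

Fund the minimums — Nwosu $235,870. Remaining pool $1,942,530.
Remaining pool split over remaining profit-interest units 27: Becker 1,079,183.33 → $1,079,180; Andrade 863,346.67 → $863,350.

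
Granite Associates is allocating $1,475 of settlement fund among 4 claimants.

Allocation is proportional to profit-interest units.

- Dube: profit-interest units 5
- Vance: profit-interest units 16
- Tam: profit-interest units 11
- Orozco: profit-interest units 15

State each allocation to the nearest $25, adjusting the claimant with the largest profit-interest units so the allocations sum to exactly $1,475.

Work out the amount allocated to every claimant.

Profit-interest units total: 5 + 16 + 11 + 15 = 47.
Raw shares: Dube 156.91; Vance 502.13; Tam 345.21; Orozco 470.74.
Rounded to nearest $25: Dube $150; Vance $500; Tam $350; Orozco $475. Sum = $1,475.
No rounding difference to absorb.

Dube: $150; Vance: $500; Tam: $350; Orozco: $475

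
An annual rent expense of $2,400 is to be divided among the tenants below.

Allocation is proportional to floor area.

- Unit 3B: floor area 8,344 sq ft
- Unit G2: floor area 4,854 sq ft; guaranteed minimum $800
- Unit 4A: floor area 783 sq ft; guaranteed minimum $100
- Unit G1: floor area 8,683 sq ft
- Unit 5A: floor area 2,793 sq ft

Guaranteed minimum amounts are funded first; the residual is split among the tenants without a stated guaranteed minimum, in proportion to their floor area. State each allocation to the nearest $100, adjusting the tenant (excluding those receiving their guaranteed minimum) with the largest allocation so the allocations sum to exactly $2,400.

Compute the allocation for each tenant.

Unit 3B: $600 · Unit G2: $800 · Unit 4A: $100 · Unit G1: $700 · Unit 5A: $200

Fund the minimums — Unit G2 $800; Unit 4A $100. Residual $1,500.
Residual split over remaining floor area 19,820: Unit 3B 631.48 → $600; Unit G1 657.14 → $700; Unit 5A 211.38 → $200.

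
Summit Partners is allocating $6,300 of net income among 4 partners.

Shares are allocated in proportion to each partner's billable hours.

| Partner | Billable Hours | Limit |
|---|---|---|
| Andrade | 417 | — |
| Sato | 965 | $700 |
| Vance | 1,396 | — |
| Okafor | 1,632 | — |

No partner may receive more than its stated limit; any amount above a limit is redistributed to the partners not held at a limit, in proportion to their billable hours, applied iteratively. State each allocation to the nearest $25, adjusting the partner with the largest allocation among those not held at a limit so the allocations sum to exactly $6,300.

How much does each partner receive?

Total billable hours = 4,410.
Pro-rata shares before constraints: Andrade 595.71; Sato 1,378.57; Vance 1,994.29; Okafor 2,331.43.
Held at cap: Sato ($700); remaining pool $5,600 reallocated over remaining billable hours 3,445.
Redistributed shares: Andrade 677.85 → $675; Vance 2,269.26 → $2,275; Okafor 2,652.89 → $2,650.

Andrade: $675; Sato: $700; Vance: $2,275; Okafor: $2,650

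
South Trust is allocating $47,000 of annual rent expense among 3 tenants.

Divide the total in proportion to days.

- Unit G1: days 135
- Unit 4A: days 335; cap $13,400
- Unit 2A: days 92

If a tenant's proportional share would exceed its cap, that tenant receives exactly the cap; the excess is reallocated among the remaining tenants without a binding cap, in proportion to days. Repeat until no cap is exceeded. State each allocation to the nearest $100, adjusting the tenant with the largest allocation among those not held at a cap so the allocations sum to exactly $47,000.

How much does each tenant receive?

Unit G1: $20,000 | Unit 4A: $13,400 | Unit 2A: $13,600

Total days = 562.
Pro-rata shares before constraints: Unit G1 11,290.04; Unit 4A 28,016.01; Unit 2A 7,693.95.
Held at cap: Unit 4A ($13,400); remaining pool $33,600 reallocated over remaining days 227.
Shares after redistribution: Unit G1 19,982.38 → $20,000; Unit 2A 13,617.62 → $13,600.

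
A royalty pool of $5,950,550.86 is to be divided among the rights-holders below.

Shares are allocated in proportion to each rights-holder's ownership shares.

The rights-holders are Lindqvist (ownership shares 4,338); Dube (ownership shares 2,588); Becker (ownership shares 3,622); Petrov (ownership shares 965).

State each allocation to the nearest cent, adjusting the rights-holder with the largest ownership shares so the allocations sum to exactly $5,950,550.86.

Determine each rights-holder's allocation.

Lindqvist: $2,242,116.71 | Dube: $1,337,620.57 | Becker: $1,872,048.57 | Petrov: $498,765.01

Combined ownership shares = 4,338 + 2,588 + 3,622 + 965 = 11,513.
Pro-rata amounts: Lindqvist 2,242,116.7055; Dube 1,337,620.5703; Becker 1,872,048.5725; Petrov 498,765.0117.
Rounded to nearest cent: Lindqvist $2,242,116.71; Dube $1,337,620.57; Becker $1,872,048.57; Petrov $498,765.01. Sum = $5,950,550.86.
Rounded total matches; no reconciliation needed.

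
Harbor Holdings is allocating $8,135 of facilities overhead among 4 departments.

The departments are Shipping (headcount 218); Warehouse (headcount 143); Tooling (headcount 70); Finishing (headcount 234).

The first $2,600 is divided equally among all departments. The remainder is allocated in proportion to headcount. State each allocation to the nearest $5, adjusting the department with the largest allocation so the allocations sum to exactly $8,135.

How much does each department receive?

First tranche $2,600 split equally: $650 each.
Remainder $5,535 by headcount (total 665): Shipping 1,814.48 → $1,815; Warehouse 1,190.23 → $1,190; Tooling 582.63 → $585; Finishing 1,947.65 → $1,950.
Rounding difference −$5 on remainder applied to Finishing.
Totals: Shipping $650 + $1,815 = $2,465; Warehouse $650 + $1,190 = $1,840; Tooling $650 + $585 = $1,235; Finishing $650 + $1,945 = $2,595.

Shipping: $2,465 · Warehouse: $1,840 · Tooling: $1,235 · Finishing: $2,595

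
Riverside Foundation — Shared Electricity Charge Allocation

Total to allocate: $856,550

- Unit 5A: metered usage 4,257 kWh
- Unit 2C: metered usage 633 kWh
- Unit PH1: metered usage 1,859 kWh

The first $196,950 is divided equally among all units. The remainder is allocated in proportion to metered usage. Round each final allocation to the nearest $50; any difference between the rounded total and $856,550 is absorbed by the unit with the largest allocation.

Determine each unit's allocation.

Unit 5A: $481,700 | Unit 2C: $127,500 | Unit PH1: $247,350

Equal tier: $196,950 ÷ 3 = $65,650 apiece.
Remainder $659,600 by metered usage (total 6,749): Unit 5A 416,049.37 → $416,050; Unit 2C 61,864.99 → $61,850; Unit PH1 181,685.64 → $181,700.
Totals: Unit 5A $65,650 + $416,050 = $481,700; Unit 2C $65,650 + $61,850 = $127,500; Unit PH1 $65,650 + $181,700 = $247,350.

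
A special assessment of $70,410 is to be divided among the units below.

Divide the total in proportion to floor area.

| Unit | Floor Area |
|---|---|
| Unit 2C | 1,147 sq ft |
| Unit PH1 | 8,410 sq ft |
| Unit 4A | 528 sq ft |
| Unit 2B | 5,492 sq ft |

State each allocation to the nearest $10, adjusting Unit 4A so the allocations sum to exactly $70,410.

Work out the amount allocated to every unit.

Floor area total: 15,577.
Proportional shares: Unit 2C 1,147/15,577 × $70,410 = 5,184.58; Unit PH1 8,410/15,577 × $70,410 = 38,014.26; Unit 4A 528/15,577 × $70,410 = 2,386.63; Unit 2B 5,492/15,577 × $70,410 = 24,824.53.
At nearest $10: Unit 2C $5,180; Unit PH1 $38,010; Unit 4A $2,390; Unit 2B $24,820. Sum = $70,400.
Difference $70,410 − $70,400 = +$10 applied to Unit 4A: Unit 4A becomes $2,400.

Unit 2C: $5,180; Unit PH1: $38,010; Unit 4A: $2,400; Unit 2B: $24,820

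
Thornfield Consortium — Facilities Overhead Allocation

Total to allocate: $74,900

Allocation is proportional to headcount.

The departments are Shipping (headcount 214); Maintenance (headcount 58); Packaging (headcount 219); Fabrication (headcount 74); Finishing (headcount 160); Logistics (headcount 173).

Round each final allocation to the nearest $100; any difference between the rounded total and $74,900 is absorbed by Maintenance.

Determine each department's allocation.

Combined headcount = 898.
Unrounded shares: Shipping 214/898 × $74,900 = 17,849.22; Maintenance 58/898 × $74,900 = 4,837.64; Packaging 219/898 × $74,900 = 18,266.26; Fabrication 74/898 × $74,900 = 6,172.16; Finishing 160/898 × $74,900 = 13,345.21; Logistics 173/898 × $74,900 = 14,429.51.
After rounding ($100): Shipping $17,800; Maintenance $4,800; Packaging $18,300; Fabrication $6,200; Finishing $13,300; Logistics $14,400. Sum = $74,800.
Difference $74,900 − $74,800 = +$100 applied to Maintenance: Maintenance becomes $4,900.

Shipping: $17,800 · Maintenance: $4,900 · Packaging: $18,300 · Fabrication: $6,200 · Finishing: $13,300 · Logistics: $14,400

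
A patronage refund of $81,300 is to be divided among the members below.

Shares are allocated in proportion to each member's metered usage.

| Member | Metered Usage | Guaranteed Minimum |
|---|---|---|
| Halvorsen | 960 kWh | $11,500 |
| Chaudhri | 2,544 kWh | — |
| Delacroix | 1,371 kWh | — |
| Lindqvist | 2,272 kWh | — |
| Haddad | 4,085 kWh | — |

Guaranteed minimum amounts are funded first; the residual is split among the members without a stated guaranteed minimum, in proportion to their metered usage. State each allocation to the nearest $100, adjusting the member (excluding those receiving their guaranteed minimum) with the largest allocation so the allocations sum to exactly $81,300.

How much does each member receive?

Halvorsen: $11,500 · Chaudhri: $17,300 · Delacroix: $9,300 · Lindqvist: $15,400 · Haddad: $27,800

Minimums first: Halvorsen $11,500. Balance $69,800.
Balance split over remaining metered usage 10,272: Chaudhri 17,286.92 → $17,300; Delacroix 9,316.18 → $9,300; Lindqvist 15,438.63 → $15,400; Haddad 27,758.27 → $27,800.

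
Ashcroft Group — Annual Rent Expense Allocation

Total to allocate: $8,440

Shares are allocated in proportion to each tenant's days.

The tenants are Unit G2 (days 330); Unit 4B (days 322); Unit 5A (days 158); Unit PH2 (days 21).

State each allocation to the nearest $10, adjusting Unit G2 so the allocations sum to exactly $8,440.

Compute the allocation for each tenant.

Total days = 831.
Raw shares: Unit G2 330/831 × $8,440 = 3,351.62; Unit 4B 322/831 × $8,440 = 3,270.37; Unit 5A 158/831 × $8,440 = 1,604.72; Unit PH2 21/831 × $8,440 = 213.29.
After rounding ($10): Unit G2 $3,350; Unit 4B $3,270; Unit 5A $1,600; Unit PH2 $210. Sum = $8,430.
Difference $8,440 − $8,430 = +$10 applied to Unit G2: Unit G2 becomes $3,360.

Unit G2: $3,360; Unit 4B: $3,270; Unit 5A: $1,600; Unit PH2: $210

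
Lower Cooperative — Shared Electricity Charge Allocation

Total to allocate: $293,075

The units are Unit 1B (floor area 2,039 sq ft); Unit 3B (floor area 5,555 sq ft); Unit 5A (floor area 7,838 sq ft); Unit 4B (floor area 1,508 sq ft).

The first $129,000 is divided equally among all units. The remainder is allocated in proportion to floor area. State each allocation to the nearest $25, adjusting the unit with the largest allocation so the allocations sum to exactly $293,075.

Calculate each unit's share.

$129,000 shared equally gives $32,250 per unit.
Remainder $164,075 by floor area (total 16,940): Unit 1B 19,749.05 → $19,750; Unit 3B 53,803.81 → $53,800; Unit 5A 75,916.17 → $75,925; Unit 4B 14,605.97 → $14,600.
Totals: Unit 1B $32,250 + $19,750 = $52,000; Unit 3B $32,250 + $53,800 = $86,050; Unit 5A $32,250 + $75,925 = $108,175; Unit 4B $32,250 + $14,600 = $46,850.

Unit 1B: $52,000; Unit 3B: $86,050; Unit 5A: $108,175; Unit 4B: $46,850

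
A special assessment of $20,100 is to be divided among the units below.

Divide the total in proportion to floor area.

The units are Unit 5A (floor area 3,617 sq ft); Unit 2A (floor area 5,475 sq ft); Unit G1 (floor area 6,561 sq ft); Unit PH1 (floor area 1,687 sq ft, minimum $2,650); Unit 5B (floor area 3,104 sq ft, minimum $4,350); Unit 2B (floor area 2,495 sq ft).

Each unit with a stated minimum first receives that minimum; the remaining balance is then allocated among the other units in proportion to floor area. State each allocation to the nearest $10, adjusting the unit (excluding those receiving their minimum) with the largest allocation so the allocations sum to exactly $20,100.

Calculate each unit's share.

Unit 5A: $2,610 | Unit 2A: $3,950 | Unit G1: $4,740 | Unit PH1: $2,650 | Unit 5B: $4,350 | Unit 2B: $1,800

Minimums first: Unit PH1 $2,650; Unit 5B $4,350. Remaining pool $13,100.
Remaining pool split over remaining floor area 18,148: Unit 5A 2,610.90 → $2,610; Unit 2A 3,952.09 → $3,950; Unit G1 4,736.01 → $4,740; Unit 2B 1,801.00 → $1,800.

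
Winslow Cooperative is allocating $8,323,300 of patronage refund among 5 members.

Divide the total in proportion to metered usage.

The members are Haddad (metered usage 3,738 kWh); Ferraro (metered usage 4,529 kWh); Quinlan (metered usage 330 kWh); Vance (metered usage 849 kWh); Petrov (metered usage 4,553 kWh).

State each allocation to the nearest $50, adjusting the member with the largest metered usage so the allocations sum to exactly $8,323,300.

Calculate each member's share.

Combined metered usage = 13,999.
Pro-rata amounts: Haddad 3,738/13,999 × $8,323,300 = 2,222,479.85; Ferraro 4,529/13,999 × $8,323,300 = 2,692,779.89; Quinlan 330/13,999 × $8,323,300 = 196,206.09; Vance 849/13,999 × $8,323,300 = 504,784.75; Petrov 4,553/13,999 × $8,323,300 = 2,707,049.42.
After rounding ($50): Haddad $2,222,500; Ferraro $2,692,800; Quinlan $196,200; Vance $504,800; Petrov $2,707,050. Sum = $8,323,350.
Difference $8,323,300 − $8,323,350 = −$50 applied to largest metered usage (Petrov): Petrov becomes $2,707,000.

Haddad: $2,222,500 | Ferraro: $2,692,800 | Quinlan: $196,200 | Vance: $504,800 | Petrov: $2,707,000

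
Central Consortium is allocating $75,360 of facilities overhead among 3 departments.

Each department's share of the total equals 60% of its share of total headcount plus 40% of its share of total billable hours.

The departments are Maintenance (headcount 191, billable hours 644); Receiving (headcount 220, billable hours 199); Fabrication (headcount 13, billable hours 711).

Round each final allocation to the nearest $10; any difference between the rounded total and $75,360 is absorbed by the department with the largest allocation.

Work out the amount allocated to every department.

Maintenance: $32,860; Receiving: $27,320; Fabrication: $15,180

Totals — headcount 424, billable hours 1,554.
Blended shares (60% headcount + 40% billable hours): Maintenance 0.4360; Receiving 0.3625; Fabrication 0.2014.
Unrounded shares: Maintenance 32,860.64; Receiving 27,321.27; Fabrication 15,178.09.
After rounding ($10): Maintenance $32,860; Receiving $27,320; Fabrication $15,180. Sum = $75,360.
Rounded total matches; no reconciliation needed.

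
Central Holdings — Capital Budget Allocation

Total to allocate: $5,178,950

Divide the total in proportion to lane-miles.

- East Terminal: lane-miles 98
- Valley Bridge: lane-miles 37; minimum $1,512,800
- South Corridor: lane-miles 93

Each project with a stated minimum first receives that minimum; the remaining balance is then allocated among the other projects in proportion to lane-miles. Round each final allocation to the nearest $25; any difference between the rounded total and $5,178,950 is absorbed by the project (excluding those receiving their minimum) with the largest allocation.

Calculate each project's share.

East Terminal: $1,881,050; Valley Bridge: $1,512,800; South Corridor: $1,785,100

Guaranteed amounts: Valley Bridge $1,512,800. Residual $3,666,150.
Residual split over remaining lane-miles 191: East Terminal 1,881,061.26 → $1,881,050; South Corridor 1,785,088.74 → $1,785,100.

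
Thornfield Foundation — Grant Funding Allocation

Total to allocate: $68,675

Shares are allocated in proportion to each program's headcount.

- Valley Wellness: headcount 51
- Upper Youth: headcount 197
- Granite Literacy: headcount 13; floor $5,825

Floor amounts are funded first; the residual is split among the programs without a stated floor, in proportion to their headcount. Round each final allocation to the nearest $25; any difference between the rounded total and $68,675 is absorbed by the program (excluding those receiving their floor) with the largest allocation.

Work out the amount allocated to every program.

Fund the minimums — Granite Literacy $5,825. Remaining pool $62,850.
Remaining pool split over remaining headcount 248: Valley Wellness 12,924.80 → $12,925; Upper Youth 49,925.20 → $49,925.

Valley Wellness: $12,925; Upper Youth: $49,925; Granite Literacy: $5,825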